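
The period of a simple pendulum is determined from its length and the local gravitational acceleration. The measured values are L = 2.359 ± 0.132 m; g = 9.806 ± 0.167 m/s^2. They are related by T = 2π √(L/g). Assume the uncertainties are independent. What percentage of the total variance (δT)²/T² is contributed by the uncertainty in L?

(δT/T)² = (½·δL/L)² + (−½·δg/g)²
  L term: (0.5×0.0560)² = 0.000783
  g term: (-0.5×0.0170)² = 7.25e-05
Total = 0.000855. Share from L = 0.000783/0.000855 = 0.915.

91.5%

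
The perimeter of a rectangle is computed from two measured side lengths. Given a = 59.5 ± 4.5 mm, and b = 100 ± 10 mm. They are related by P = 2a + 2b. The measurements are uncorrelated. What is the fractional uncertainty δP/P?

Each term contributes (cᵢ δxᵢ)² to (δP)²:
  (2·δa)² = 81.0;  (2·δb)² = 400
δP = √(481) = 21.9 mm
P = 319 mm, so δP/P = 21.9/319 = 0.0688.

0.0688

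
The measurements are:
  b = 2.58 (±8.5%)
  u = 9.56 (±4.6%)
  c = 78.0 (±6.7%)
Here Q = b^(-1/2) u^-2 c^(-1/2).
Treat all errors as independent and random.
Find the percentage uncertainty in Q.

10.7%

Q is a product of powers, so relative uncertainties combine in quadrature:
  (−½·δb/b)² = (-0.5×0.0850)² = 0.00181;  (-2·δu/u)² = (-2×0.0460)² = 0.00846;  (−½·δc/c)² = (-0.5×0.0670)² = 0.00112
δQ/Q = √(0.0114) = 0.107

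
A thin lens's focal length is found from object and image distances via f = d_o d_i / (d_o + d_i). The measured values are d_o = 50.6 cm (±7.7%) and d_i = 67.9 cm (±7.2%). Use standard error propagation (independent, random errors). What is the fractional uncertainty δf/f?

0.0538

∂f/∂d_o = (d_i/(d_o+d_i))² = 0.328;  ∂f/∂d_i = (d_o/(d_o+d_i))² = 0.182
δf = √((∂f/∂d_o · δd_o)² + (∂f/∂d_i · δd_i)²) = √(1.64 + 0.795) = 1.56 cm
f = 29.0 cm, so δf/f = 1.56/29.0 = 0.0538.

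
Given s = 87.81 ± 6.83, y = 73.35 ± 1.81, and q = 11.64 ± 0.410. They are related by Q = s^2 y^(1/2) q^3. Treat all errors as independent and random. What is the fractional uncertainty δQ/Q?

0.188

Relative error in a monomial: (δQ/Q)² = Σ (nᵢ · δxᵢ/xᵢ)².
  (2·δs/s)² = (2×0.0778)² = 0.0242;  (½·δy/y)² = (0.5×0.0247)² = 0.000152;  (3·δq/q)² = (3×0.0352)² = 0.0112
δQ/Q = √(0.0355) = 0.188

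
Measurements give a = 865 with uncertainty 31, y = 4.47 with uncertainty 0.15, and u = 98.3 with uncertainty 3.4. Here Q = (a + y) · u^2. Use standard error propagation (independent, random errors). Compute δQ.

6.54e+05

Let w = a + y = 869. δw = √(δa² + δy²) = √(961 + 0.0225) = 31.0, so δw/w = 0.0357.
Q is then a monomial in w, u:
δQ/Q = √((δw/w)² + (2·δu/u)²) = √(0.00127 + 0.00479) = 0.0778
Q = 8.4e+06, so δQ = 0.0778 × 8.4e+06 = 6.54e+05.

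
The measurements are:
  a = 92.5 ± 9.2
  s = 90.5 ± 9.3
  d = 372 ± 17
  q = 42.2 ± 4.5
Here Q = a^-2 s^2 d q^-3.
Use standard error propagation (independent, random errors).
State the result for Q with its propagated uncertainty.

0.00474 ± 0.00204

Products/powers → add relative errors in quadrature, weighted by exponent:
  (-2·δa/a)² = (-2×0.0995)² = 0.0396;  (2·δs/s)² = (2×0.103)² = 0.0422;  (1·δd/d)² = (1×0.0457)² = 0.00209;  (-3·δq/q)² = (-3×0.107)² = 0.102
δQ/Q = √(0.186) = 0.432
Q = 0.00474, so δQ = 0.432 × 0.00474 = 0.00204.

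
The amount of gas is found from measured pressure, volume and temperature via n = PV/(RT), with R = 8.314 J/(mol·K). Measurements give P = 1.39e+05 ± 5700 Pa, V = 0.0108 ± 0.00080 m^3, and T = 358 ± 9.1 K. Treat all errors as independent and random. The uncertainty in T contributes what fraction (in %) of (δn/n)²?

8.27%

(δn/n)² = (1·δP/P)² + (1·δV/V)² + (-1·δT/T)²
  P term: (1×0.0410)² = 0.00168
  V term: (1×0.0741)² = 0.00549
  T term: (-1×0.0254)² = 0.000646
Total = 0.00781. Share from T = 0.000646/0.00781 = 0.0827.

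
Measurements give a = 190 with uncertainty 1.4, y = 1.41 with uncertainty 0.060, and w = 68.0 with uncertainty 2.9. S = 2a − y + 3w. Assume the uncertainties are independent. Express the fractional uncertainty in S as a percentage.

S is a linear combination, so absolute uncertainties add in quadrature:
  (2·δa)² = 7.84;  (δy)² = 0.00360;  (3·δw)² = 75.7
δS = √(83.5) = 9.14
S = 583, so δS/S = 9.14/583 = 0.0157.

1.57%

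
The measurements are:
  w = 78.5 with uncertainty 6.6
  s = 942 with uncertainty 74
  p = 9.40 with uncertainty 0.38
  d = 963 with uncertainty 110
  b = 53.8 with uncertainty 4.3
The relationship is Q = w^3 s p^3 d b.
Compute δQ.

6.32e+15

Each factor contributes (exponent × relative error)² to (δQ/Q)²:
  (3·δw/w)² = (3×0.0841)² = 0.0636;  (1·δs/s)² = (1×0.0786)² = 0.00617;  (3·δp/p)² = (3×0.0404)² = 0.0147;  (1·δd/d)² = (1×0.114)² = 0.0130;  (1·δb/b)² = (1×0.0799)² = 0.00639
δQ/Q = √(0.104) = 0.322
Q = 1.96e+16, so δQ = 0.322 × 1.96e+16 = 6.32e+15.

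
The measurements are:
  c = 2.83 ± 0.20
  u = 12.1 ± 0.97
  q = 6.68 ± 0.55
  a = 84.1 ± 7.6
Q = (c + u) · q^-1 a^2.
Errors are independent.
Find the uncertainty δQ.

3310

Let w = c + u = 14.9. δw = √(δc² + δu²) = √(0.0400 + 0.941) = 0.990, so δw/w = 0.0663.
Q is then a monomial in w, q, a:
δQ/Q = √((δw/w)² + (-1·δq/q)² + (2·δa/a)²) = √(0.00440 + 0.00678 + 0.0327) = 0.209
Q = 15800, so δQ = 0.209 × 15800 = 3310.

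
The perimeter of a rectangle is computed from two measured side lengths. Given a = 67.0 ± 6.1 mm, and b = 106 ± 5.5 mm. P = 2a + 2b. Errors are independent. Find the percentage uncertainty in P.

Each term contributes (cᵢ δxᵢ)² to (δP)²:
  (2·δa)² = 149;  (2·δb)² = 121
δP = √(270) = 16.4 mm
P = 346 mm, so δP/P = 16.4/346 = 0.0475.

4.75%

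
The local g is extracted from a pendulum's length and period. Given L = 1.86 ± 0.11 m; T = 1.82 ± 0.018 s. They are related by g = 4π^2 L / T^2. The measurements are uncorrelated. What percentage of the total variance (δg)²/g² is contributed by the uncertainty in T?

10.1%

(δg/g)² = (1·δL/L)² + (-2·δT/T)²
  L term: (1×0.0591)² = 0.00350
  T term: (-2×0.00989)² = 0.000391
Total = 0.00389. Share from T = 0.000391/0.00389 = 0.101.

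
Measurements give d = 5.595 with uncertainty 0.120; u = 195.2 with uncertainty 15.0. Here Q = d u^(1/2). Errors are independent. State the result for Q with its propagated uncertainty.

Each factor contributes (exponent × relative error)² to (δQ/Q)²:
  (1·δd/d)² = (1×0.0214)² = 0.000460;  (½·δu/u)² = (0.5×0.0768)² = 0.00148
δQ/Q = √(0.00194) = 0.0440
Q = 78.17, so δQ = 0.0440 × 78.17 = 3.44.

78.17 ± 3.44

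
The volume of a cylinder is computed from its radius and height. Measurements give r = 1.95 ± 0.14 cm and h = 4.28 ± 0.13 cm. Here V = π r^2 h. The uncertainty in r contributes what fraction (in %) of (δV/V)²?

95.7%

(δV/V)² = (2·δr/r)² + (1·δh/h)²
  r term: (2×0.0718)² = 0.0206
  h term: (1×0.0304)² = 0.000923
Total = 0.0215. Share from r = 0.0206/0.0215 = 0.957.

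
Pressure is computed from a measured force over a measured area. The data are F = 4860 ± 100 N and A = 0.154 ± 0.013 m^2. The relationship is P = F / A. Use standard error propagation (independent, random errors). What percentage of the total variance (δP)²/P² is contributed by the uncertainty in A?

(δP/P)² = (1·δF/F)² + (-1·δA/A)²
  F term: (1×0.0206)² = 0.000423
  A term: (-1×0.0844)² = 0.00713
Total = 0.00755. Share from A = 0.00713/0.00755 = 0.944.

94.4%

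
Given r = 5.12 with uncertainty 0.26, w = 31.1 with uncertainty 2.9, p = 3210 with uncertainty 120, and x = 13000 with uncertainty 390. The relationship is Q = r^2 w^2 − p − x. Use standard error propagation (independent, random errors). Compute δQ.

Let h = r^2·w^2 = 25400. δh/h = √((2·δr/r)² + (2·δw/w)²) = √(0.0103 + 0.0348) = 0.212, so δh = 5380.
Q = h − p − x: δQ = √(δh² + δp² + δx²) = √(2.9e+07 + 14400 + 1.52e+05) = 5400

5400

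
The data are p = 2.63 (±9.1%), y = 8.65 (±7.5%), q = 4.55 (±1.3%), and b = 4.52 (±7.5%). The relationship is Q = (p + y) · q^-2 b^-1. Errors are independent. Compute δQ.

Let u = p + y = 11.3. δu = √(δp² + δy²) = √(0.0573 + 0.421) = 0.691, so δu/u = 0.0613.
Q is then a monomial in u, q, b:
δQ/Q = √((δu/u)² + (-2·δq/q)² + (-1·δb/b)²) = √(0.00376 + 0.000676 + 0.00562) = 0.100
Q = 0.121, so δQ = 0.100 × 0.121 = 0.0121.

0.0121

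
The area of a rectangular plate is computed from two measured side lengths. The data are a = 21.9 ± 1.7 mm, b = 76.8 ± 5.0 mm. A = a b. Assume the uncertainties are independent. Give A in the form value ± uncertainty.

1680 ± 170 mm^2

Products/powers → add relative errors in quadrature, weighted by exponent:
  (1·δa/a)² = (1×0.0776)² = 0.00603;  (1·δb/b)² = (1×0.0651)² = 0.00424
δA/A = √(0.0103) = 0.101
A = 1680 mm^2, so δA = 0.101 × 1680 = 170 mm^2.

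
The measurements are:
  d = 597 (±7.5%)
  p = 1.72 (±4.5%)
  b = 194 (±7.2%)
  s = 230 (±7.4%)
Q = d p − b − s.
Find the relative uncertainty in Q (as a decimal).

Let w = d·p = 1030. δw/w = √((1·δd/d)² + (1·δp/p)²) = √(0.00562 + 0.00202) = 0.0875, so δw = 89.8.
Q = w − b − s: δQ = √(δw² + δb² + δs²) = √(8070 + 195 + 290) = 92.5
Q = 603, so δQ/Q = 92.5/603 = 0.153.

0.153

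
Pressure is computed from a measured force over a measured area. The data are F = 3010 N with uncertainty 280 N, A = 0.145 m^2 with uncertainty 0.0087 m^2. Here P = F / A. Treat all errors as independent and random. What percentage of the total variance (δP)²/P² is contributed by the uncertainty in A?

(δP/P)² = (1·δF/F)² + (-1·δA/A)²
  F term: (1×0.0930)² = 0.00865
  A term: (-1×0.0600)² = 0.00360
Total = 0.0123. Share from A = 0.00360/0.0123 = 0.294.

29.4%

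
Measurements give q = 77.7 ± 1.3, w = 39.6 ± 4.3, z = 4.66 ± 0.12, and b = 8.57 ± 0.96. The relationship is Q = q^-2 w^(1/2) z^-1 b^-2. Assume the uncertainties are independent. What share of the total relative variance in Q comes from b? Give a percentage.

(δQ/Q)² = (-2·δq/q)² + (½·δw/w)² + (-1·δz/z)² + (-2·δb/b)²
  q term: (-2×0.0167)² = 0.00112
  w term: (0.5×0.109)² = 0.00295
  z term: (-1×0.0258)² = 0.000663
  b term: (-2×0.112)² = 0.0502
Total = 0.0549. Share from b = 0.0502/0.0549 = 0.914.

91.4%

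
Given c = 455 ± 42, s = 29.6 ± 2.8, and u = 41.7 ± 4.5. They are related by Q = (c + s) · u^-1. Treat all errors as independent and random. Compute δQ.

1.61

Let w = c + s = 485. δw = √(δc² + δs²) = √(1760 + 7.84) = 42.1, so δw/w = 0.0869.
Q is then a monomial in w, u:
δQ/Q = √((δw/w)² + (-1·δu/u)²) = √(0.00754 + 0.0116) = 0.139
Q = 11.6, so δQ = 0.139 × 11.6 = 1.61.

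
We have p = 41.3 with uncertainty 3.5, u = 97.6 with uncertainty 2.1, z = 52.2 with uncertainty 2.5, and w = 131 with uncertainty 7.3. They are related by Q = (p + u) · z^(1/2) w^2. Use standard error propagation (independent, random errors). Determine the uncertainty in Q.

2.03e+06

Let h = p + u = 139. δh = √(δp² + δu²) = √(12.2 + 4.41) = 4.08, so δh/h = 0.0294.
Q is then a monomial in h, z, w:
δQ/Q = √((δh/h)² + (½·δz/z)² + (2·δw/w)²) = √(0.000864 + 0.000573 + 0.0124) = 0.118
Q = 1.72e+07, so δQ = 0.118 × 1.72e+07 = 2.03e+06.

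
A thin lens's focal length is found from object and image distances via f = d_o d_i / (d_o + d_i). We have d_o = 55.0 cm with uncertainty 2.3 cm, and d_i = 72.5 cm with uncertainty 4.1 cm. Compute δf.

1.07 cm

∂f/∂d_o = (d_i/(d_o+d_i))² = 0.323;  ∂f/∂d_i = (d_o/(d_o+d_i))² = 0.186
δf = √((∂f/∂d_o · δd_o)² + (∂f/∂d_i · δd_i)²) = √(0.553 + 0.582) = 1.07 cm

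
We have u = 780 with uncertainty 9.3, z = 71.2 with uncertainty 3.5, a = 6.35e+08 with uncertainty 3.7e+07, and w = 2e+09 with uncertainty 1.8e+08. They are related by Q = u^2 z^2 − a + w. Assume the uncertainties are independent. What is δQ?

Let p = u^2·z^2 = 3.08e+09. δp/p = √((2·δu/u)² + (2·δz/z)²) = √(0.000569 + 0.00967) = 0.101, so δp = 3.12e+08.
Q = p − a + w: δQ = √(δp² + δa² + δw²) = √(9.74e+16 + 1.37e+15 + 3.24e+16) = 3.62e+08

3.62e+08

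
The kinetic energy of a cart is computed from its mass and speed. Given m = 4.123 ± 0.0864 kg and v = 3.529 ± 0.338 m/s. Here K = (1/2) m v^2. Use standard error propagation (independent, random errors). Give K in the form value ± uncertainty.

For a monomial K ∝ m, v^2, fractional errors add in quadrature:
  (1·δm/m)² = (1×0.0210)² = 0.000439;  (2·δv/v)² = (2×0.0958)² = 0.0367
δK/K = √(0.0371) = 0.193
K = 25.67 J, so δK = 0.193 × 25.67 = 4.95 J.

25.67 ± 4.95 J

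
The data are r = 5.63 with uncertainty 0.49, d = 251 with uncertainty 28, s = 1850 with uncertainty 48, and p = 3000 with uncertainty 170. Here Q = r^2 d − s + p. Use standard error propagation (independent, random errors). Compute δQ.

1650

Let w = r^2·d = 7960. δw/w = √((2·δr/r)² + (1·δd/d)²) = √(0.0303 + 0.0124) = 0.207, so δw = 1640.
Q = w − s + p: δQ = √(δw² + δs² + δp²) = √(2.71e+06 + 2300 + 28900) = 1650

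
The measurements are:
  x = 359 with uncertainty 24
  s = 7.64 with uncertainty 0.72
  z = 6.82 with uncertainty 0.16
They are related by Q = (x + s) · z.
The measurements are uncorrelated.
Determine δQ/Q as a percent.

6.96%

Let u = x + s = 367. δu = √(δx² + δs²) = √(576 + 0.518) = 24.0, so δu/u = 0.0655.
Q is then a monomial in u, z:
δQ/Q = √((δu/u)² + (1·δz/z)²) = √(0.00429 + 0.000550) = 0.0696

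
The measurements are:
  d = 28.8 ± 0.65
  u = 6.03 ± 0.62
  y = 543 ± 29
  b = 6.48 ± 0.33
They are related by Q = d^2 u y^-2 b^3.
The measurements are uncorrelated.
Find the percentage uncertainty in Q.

Relative error in a monomial: (δQ/Q)² = Σ (nᵢ · δxᵢ/xᵢ)².
  (2·δd/d)² = (2×0.0226)² = 0.00204;  (1·δu/u)² = (1×0.103)² = 0.0106;  (-2·δy/y)² = (-2×0.0534)² = 0.0114;  (3·δb/b)² = (3×0.0509)² = 0.0233
δQ/Q = √(0.0474) = 0.218

21.8%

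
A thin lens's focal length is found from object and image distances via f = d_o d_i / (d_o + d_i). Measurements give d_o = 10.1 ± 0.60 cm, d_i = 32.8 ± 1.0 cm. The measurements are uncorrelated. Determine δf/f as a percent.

∂f/∂d_o = (d_i/(d_o+d_i))² = 0.585;  ∂f/∂d_i = (d_o/(d_o+d_i))² = 0.0554
δf = √((∂f/∂d_o · δd_o)² + (∂f/∂d_i · δd_i)²) = √(0.123 + 0.00307) = 0.355 cm
f = 7.72 cm, so δf/f = 0.355/7.72 = 0.0460.

4.60%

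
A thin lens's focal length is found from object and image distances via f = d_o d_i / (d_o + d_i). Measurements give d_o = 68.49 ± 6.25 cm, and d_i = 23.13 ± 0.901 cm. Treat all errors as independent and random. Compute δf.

0.642 cm

∂f/∂d_o = (d_i/(d_o+d_i))² = 0.0637;  ∂f/∂d_i = (d_o/(d_o+d_i))² = 0.559
δf = √((∂f/∂d_o · δd_o)² + (∂f/∂d_i · δd_i)²) = √(0.159 + 0.254) = 0.642 cm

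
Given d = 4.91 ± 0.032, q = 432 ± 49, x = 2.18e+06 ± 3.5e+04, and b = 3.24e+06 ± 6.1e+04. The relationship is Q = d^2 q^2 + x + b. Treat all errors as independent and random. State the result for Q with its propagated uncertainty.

Let p = d^2·q^2 = 4.5e+06. δp/p = √((2·δd/d)² + (2·δq/q)²) = √(0.000170 + 0.0515) = 0.227, so δp = 1.02e+06.
Q = p + x + b: δQ = √(δp² + δx² + δb²) = √(1.05e+12 + 1.22e+09 + 3.72e+09) = 1.02e+06
Q = 9.92e+06.

(9.92 ± 1.02) × 10^6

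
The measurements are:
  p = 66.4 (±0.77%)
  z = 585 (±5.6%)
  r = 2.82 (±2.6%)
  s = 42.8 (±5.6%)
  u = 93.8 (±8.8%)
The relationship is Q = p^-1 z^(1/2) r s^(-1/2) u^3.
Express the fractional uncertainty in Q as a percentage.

Since Q is a product/quotient, work with relative uncertainties:
  (-1·δp/p)² = (-1×0.00770)² = 5.93e-05;  (½·δz/z)² = (0.5×0.0560)² = 0.000784;  (1·δr/r)² = (1×0.0260)² = 0.000676;  (−½·δs/s)² = (-0.5×0.0560)² = 0.000784;  (3·δu/u)² = (3×0.0880)² = 0.0697
δQ/Q = √(0.0720) = 0.268

26.8%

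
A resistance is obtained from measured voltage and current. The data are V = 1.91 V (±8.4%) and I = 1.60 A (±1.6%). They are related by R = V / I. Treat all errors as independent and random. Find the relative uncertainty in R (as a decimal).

0.0855

Relative error in a monomial: (δR/R)² = Σ (nᵢ · δxᵢ/xᵢ)².
  (1·δV/V)² = (1×0.0840)² = 0.00706;  (-1·δI/I)² = (-1×0.0160)² = 0.000256
δR/R = √(0.00731) = 0.0855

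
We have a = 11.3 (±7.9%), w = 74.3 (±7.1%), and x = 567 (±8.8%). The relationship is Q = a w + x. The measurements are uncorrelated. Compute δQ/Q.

Let p = a·w = 840. δp/p = √((1·δa/a)² + (1·δw/w)²) = √(0.00624 + 0.00504) = 0.106, so δp = 89.2.
Q = p + x: δQ = √(δp² + δx²) = √(7950 + 2490) = 102
Q = 1410, so δQ/Q = 102/1410 = 0.0726.

0.0726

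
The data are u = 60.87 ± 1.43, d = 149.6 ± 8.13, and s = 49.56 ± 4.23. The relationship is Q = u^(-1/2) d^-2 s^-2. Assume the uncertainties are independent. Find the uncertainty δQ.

Each factor contributes (exponent × relative error)² to (δQ/Q)²:
  (−½·δu/u)² = (-0.5×0.0235)² = 0.000138;  (-2·δd/d)² = (-2×0.0543)² = 0.0118;  (-2·δs/s)² = (-2×0.0854)² = 0.0291
δQ/Q = √(0.0411) = 0.203
Q = 2.332e-09, so δQ = 0.203 × 2.332e-09 = 4.73e-10.

4.73e-10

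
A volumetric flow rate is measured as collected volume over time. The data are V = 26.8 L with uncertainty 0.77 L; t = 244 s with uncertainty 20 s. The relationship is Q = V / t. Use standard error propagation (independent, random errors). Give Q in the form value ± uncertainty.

Since Q is a product/quotient, work with relative uncertainties:
  (1·δV/V)² = (1×0.0287)² = 0.000825;  (-1·δt/t)² = (-1×0.0820)² = 0.00672
δQ/Q = √(0.00754) = 0.0869
Q = 0.110 L/s, so δQ = 0.0869 × 0.110 = 0.00954 L/s.

0.110 ± 0.00954 L/s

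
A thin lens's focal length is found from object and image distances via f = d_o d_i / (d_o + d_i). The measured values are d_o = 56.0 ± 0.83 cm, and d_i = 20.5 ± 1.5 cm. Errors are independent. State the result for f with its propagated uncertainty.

∂f/∂d_o = (d_i/(d_o+d_i))² = 0.0718;  ∂f/∂d_i = (d_o/(d_o+d_i))² = 0.536
δf = √((∂f/∂d_o · δd_o)² + (∂f/∂d_i · δd_i)²) = √(0.00355 + 0.646) = 0.806 cm
f = 15.0 cm.

15.0 ± 0.806 cm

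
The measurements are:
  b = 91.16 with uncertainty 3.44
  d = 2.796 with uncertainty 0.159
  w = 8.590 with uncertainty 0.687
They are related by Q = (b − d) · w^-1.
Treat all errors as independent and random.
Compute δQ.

0.915

Let u = b − d = 88.36. δu = √(δb² + δd²) = √(11.8 + 0.0253) = 3.44, so δu/u = 0.0390.
Q is then a monomial in u, w:
δQ/Q = √((δu/u)² + (-1·δw/w)²) = √(0.00152 + 0.00640) = 0.0890
Q = 10.29, so δQ = 0.0890 × 10.29 = 0.915.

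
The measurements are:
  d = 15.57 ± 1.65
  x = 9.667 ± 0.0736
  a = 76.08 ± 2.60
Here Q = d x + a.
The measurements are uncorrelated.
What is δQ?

16.2

Let p = d·x = 150.5. δp/p = √((1·δd/d)² + (1·δx/x)²) = √(0.0112 + 5.8e-05) = 0.106, so δp = 16.0.
Q = p + a: δQ = √(δp² + δa²) = √(256 + 6.76) = 16.2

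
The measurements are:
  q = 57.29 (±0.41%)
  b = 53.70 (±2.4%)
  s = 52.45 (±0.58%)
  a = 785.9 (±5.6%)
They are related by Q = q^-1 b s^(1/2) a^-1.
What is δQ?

0.000528

Each factor contributes (exponent × relative error)² to (δQ/Q)²:
  (-1·δq/q)² = (-1×0.00410)² = 1.68e-05;  (1·δb/b)² = (1×0.0240)² = 0.000576;  (½·δs/s)² = (0.5×0.00580)² = 8.41e-06;  (-1·δa/a)² = (-1×0.0560)² = 0.00314
δQ/Q = √(0.00374) = 0.0611
Q = 0.008638, so δQ = 0.0611 × 0.008638 = 0.000528.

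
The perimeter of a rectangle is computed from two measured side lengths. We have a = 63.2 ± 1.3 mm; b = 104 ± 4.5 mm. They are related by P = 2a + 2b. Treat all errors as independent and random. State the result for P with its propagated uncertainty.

334 ± 9.37 mm

Each term contributes (cᵢ δxᵢ)² to (δP)²:
  (2·δa)² = 6.76;  (2·δb)² = 81.0
δP = √(87.8) = 9.37 mm
P = 334 mm.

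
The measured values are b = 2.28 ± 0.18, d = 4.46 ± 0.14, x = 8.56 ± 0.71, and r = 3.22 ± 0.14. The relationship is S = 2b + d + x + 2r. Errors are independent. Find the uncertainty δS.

0.855

Absolute uncertainties add in quadrature for a linear combination:
  (2·δb)² = 0.130;  (δd)² = 0.0196;  (δx)² = 0.504;  (2·δr)² = 0.0784
δS = √(0.732) = 0.855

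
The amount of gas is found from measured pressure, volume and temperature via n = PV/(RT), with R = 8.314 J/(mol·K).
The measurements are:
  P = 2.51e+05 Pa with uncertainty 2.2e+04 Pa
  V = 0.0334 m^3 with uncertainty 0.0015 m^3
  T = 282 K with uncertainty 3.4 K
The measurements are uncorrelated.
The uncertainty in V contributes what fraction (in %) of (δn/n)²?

(δn/n)² = (1·δP/P)² + (1·δV/V)² + (-1·δT/T)²
  P term: (1×0.0876)² = 0.00768
  V term: (1×0.0449)² = 0.00202
  T term: (-1×0.0121)² = 0.000145
Total = 0.00984. Share from V = 0.00202/0.00984 = 0.205.

20.5%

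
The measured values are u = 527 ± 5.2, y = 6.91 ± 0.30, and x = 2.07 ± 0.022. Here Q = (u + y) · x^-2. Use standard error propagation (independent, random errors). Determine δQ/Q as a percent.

2.34%

Let w = u + y = 534. δw = √(δu² + δy²) = √(27.0 + 0.0900) = 5.21, so δw/w = 0.00976.
Q is then a monomial in w, x:
δQ/Q = √((δw/w)² + (-2·δx/x)²) = √(9.52e-05 + 0.000452) = 0.0234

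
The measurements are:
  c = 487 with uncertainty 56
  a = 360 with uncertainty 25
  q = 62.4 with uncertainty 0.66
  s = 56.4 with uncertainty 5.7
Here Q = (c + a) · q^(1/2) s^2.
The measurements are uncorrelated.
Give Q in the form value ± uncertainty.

Let u = c + a = 847. δu = √(δc² + δa²) = √(3140 + 625) = 61.3, so δu/u = 0.0724.
Q is then a monomial in u, q, s:
δQ/Q = √((δu/u)² + (½·δq/q)² + (2·δs/s)²) = √(0.00524 + 2.8e-05 + 0.0409) = 0.215
Q = 2.13e+07, so δQ = 0.215 × 2.13e+07 = 4.57e+06.

(2.13 ± 0.457) × 10^7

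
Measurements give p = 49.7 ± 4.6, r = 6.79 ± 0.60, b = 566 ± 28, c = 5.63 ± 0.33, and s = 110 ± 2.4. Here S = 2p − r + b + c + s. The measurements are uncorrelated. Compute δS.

29.6

Absolute uncertainties add in quadrature for a linear combination:
  (2·δp)² = 84.6;  (δr)² = 0.360;  (δb)² = 784;  (δc)² = 0.109;  (δs)² = 5.76
δS = √(875) = 29.6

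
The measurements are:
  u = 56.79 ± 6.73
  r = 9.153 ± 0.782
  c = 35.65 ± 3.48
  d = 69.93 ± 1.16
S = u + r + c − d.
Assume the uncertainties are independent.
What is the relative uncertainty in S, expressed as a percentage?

24.3%

Sums and differences: (δS)² = Σ (cᵢ δxᵢ)².
  (δu)² = 45.3;  (δr)² = 0.612;  (δc)² = 12.1;  (δd)² = 1.35
δS = √(59.4) = 7.70
S = 31.66, so δS/S = 7.70/31.66 = 0.243.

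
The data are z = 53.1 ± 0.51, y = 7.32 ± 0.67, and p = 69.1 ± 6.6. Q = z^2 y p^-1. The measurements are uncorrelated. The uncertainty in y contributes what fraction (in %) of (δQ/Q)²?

(δQ/Q)² = (2·δz/z)² + (1·δy/y)² + (-1·δp/p)²
  z term: (2×0.00960)² = 0.000369
  y term: (1×0.0915)² = 0.00838
  p term: (-1×0.0955)² = 0.00912
Total = 0.0179. Share from y = 0.00838/0.0179 = 0.469.

46.9%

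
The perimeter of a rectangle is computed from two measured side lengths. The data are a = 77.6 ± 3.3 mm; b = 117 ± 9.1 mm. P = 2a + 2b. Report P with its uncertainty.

389 ± 19.4 mm

P is a linear combination, so absolute uncertainties add in quadrature:
  (2·δa)² = 43.6;  (2·δb)² = 331
δP = √(375) = 19.4 mm
P = 389 mm.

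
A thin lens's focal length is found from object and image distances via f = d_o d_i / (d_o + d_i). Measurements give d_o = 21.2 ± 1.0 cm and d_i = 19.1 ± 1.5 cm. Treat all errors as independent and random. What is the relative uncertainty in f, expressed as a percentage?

∂f/∂d_o = (d_i/(d_o+d_i))² = 0.225;  ∂f/∂d_i = (d_o/(d_o+d_i))² = 0.277
δf = √((∂f/∂d_o · δd_o)² + (∂f/∂d_i · δd_i)²) = √(0.0505 + 0.172) = 0.472 cm
f = 10.0 cm, so δf/f = 0.472/10.0 = 0.0470.

4.70%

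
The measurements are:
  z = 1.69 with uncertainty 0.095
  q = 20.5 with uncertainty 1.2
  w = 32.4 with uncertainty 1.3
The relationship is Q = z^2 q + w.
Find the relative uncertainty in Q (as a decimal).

0.0828

Let p = z^2·q = 58.6. δp/p = √((2·δz/z)² + (1·δq/q)²) = √(0.0126 + 0.00343) = 0.127, so δp = 7.42.
Q = p + w: δQ = √(δp² + δw²) = √(55.1 + 1.69) = 7.53
Q = 91.0, so δQ/Q = 7.53/91.0 = 0.0828.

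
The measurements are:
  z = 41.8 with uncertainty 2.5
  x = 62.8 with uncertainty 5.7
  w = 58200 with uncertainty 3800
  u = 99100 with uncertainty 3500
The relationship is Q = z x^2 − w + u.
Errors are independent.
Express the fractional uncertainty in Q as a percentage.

Let p = z·x^2 = 1.65e+05. δp/p = √((1·δz/z)² + (2·δx/x)²) = √(0.00358 + 0.0330) = 0.191, so δp = 31500.
Q = p − w + u: δQ = √(δp² + δw² + δu²) = √(9.93e+08 + 1.44e+07 + 1.22e+07) = 31900
Q = 2.06e+05, so δQ/Q = 31900/2.06e+05 = 0.155.

15.5%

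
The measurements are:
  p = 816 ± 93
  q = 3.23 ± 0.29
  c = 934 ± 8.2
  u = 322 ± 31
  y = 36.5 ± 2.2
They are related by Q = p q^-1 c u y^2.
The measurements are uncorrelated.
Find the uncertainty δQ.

Q is a product of powers, so relative uncertainties combine in quadrature:
  (1·δp/p)² = (1×0.114)² = 0.0130;  (-1·δq/q)² = (-1×0.0898)² = 0.00806;  (1·δc/c)² = (1×0.00878)² = 7.71e-05;  (1·δu/u)² = (1×0.0963)² = 0.00927;  (2·δy/y)² = (2×0.0603)² = 0.0145
δQ/Q = √(0.0449) = 0.212
Q = 1.01e+11, so δQ = 0.212 × 1.01e+11 = 2.15e+10.

2.15e+10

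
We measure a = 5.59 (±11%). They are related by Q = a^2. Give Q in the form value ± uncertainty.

Q is a product of powers, so relative uncertainties combine in quadrature:
  (2·δa/a)² = (2×0.110)² = 0.0484
δQ/Q = √(0.0484) = 0.220
Q = 31.2, so δQ = 0.220 × 31.2 = 6.87.

31.2 ± 6.87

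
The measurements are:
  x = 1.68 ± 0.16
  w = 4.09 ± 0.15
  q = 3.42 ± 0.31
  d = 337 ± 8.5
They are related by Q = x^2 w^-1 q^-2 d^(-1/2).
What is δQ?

Each factor contributes (exponent × relative error)² to (δQ/Q)²:
  (2·δx/x)² = (2×0.0952)² = 0.0363;  (-1·δw/w)² = (-1×0.0367)² = 0.00135;  (-2·δq/q)² = (-2×0.0906)² = 0.0329;  (−½·δd/d)² = (-0.5×0.0252)² = 0.000159
δQ/Q = √(0.0707) = 0.266
Q = 0.00321, so δQ = 0.266 × 0.00321 = 0.000854.

0.000854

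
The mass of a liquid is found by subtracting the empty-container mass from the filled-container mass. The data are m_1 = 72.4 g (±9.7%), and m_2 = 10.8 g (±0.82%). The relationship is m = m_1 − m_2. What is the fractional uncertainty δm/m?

0.114

Absolute uncertainties add in quadrature for a linear combination:
  (δm_1)² = 49.3;  (δm_2)² = 0.00784
δm = √(49.3) = 7.02 g
m = 61.6 g, so δm/m = 7.02/61.6 = 0.114.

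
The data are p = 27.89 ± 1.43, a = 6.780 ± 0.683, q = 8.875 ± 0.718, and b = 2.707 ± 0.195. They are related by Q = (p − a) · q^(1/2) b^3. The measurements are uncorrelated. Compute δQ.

290

Let u = p − a = 21.11. δu = √(δp² + δa²) = √(2.04 + 0.466) = 1.58, so δu/u = 0.0751.
Q is then a monomial in u, q, b:
δQ/Q = √((δu/u)² + (½·δq/q)² + (3·δb/b)²) = √(0.00564 + 0.00164 + 0.0467) = 0.232
Q = 1247, so δQ = 0.232 × 1247 = 290.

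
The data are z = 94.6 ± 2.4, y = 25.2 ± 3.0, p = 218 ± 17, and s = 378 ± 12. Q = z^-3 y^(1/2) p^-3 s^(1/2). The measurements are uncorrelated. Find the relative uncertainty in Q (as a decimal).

0.254

Since Q is a product/quotient, work with relative uncertainties:
  (-3·δz/z)² = (-3×0.0254)² = 0.00579;  (½·δy/y)² = (0.5×0.119)² = 0.00354;  (-3·δp/p)² = (-3×0.0780)² = 0.0547;  (½·δs/s)² = (0.5×0.0317)² = 0.000252
δQ/Q = √(0.0643) = 0.254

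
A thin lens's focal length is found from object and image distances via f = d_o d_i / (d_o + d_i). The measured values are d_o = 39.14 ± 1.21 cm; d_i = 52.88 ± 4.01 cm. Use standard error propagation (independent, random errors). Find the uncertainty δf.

0.828 cm

∂f/∂d_o = (d_i/(d_o+d_i))² = 0.330;  ∂f/∂d_i = (d_o/(d_o+d_i))² = 0.181
δf = √((∂f/∂d_o · δd_o)² + (∂f/∂d_i · δd_i)²) = √(0.160 + 0.526) = 0.828 cm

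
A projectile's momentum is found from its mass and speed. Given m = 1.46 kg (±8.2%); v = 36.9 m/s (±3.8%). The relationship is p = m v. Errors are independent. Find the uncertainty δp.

4.87 kg·m/s

Relative error in a monomial: (δp/p)² = Σ (nᵢ · δxᵢ/xᵢ)².
  (1·δm/m)² = (1×0.0820)² = 0.00672;  (1·δv/v)² = (1×0.0380)² = 0.00144
δp/p = √(0.00817) = 0.0904
p = 53.9 kg·m/s, so δp = 0.0904 × 53.9 = 4.87 kg·m/s.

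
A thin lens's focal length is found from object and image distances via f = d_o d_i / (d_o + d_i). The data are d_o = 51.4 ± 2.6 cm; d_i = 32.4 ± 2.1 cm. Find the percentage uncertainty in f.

∂f/∂d_o = (d_i/(d_o+d_i))² = 0.149;  ∂f/∂d_i = (d_o/(d_o+d_i))² = 0.376
δf = √((∂f/∂d_o · δd_o)² + (∂f/∂d_i · δd_i)²) = √(0.151 + 0.624) = 0.880 cm
f = 19.9 cm, so δf/f = 0.880/19.9 = 0.0443.

4.43%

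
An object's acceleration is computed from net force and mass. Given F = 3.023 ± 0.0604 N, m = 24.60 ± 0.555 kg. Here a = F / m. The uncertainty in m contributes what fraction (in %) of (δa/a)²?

(δa/a)² = (1·δF/F)² + (-1·δm/m)²
  F term: (1×0.0200)² = 0.000399
  m term: (-1×0.0226)² = 0.000509
Total = 0.000908. Share from m = 0.000509/0.000908 = 0.560.

56.0%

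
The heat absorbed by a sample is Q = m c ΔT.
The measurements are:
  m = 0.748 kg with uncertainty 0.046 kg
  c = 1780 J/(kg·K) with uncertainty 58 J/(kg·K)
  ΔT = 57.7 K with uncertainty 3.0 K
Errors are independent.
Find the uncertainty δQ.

Relative error in a monomial: (δQ/Q)² = Σ (nᵢ · δxᵢ/xᵢ)².
  (1·δm/m)² = (1×0.0615)² = 0.00378;  (1·δc/c)² = (1×0.0326)² = 0.00106;  (1·δΔT/ΔT)² = (1×0.0520)² = 0.00270
δQ/Q = √(0.00755) = 0.0869
Q = 76800 J, so δQ = 0.0869 × 76800 = 6670 J.

6670 J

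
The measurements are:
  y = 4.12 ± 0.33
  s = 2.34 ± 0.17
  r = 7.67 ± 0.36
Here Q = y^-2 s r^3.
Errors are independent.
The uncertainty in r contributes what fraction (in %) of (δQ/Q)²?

(δQ/Q)² = (-2·δy/y)² + (1·δs/s)² + (3·δr/r)²
  y term: (-2×0.0801)² = 0.0257
  s term: (1×0.0726)² = 0.00528
  r term: (3×0.0469)² = 0.0198
Total = 0.0508. Share from r = 0.0198/0.0508 = 0.391.

39.1%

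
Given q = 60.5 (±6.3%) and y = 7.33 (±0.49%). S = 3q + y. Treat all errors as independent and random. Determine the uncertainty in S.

Absolute uncertainties add in quadrature for a linear combination:
  (3·δq)² = 131;  (δy)² = 0.00129
δS = √(131) = 11.4

11.4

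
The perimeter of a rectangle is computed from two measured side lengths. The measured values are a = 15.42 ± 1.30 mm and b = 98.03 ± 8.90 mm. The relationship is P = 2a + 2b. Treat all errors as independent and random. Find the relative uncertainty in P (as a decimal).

0.0793

Sums and differences: (δP)² = Σ (cᵢ δxᵢ)².
  (2·δa)² = 6.76;  (2·δb)² = 317
δP = √(324) = 18.0 mm
P = 226.9 mm, so δP/P = 18.0/226.9 = 0.0793.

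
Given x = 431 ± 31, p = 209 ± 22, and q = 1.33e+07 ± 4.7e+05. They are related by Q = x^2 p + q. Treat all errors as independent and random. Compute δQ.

6.94e+06

Let w = x^2·p = 3.88e+07. δw/w = √((2·δx/x)² + (1·δp/p)²) = √(0.0207 + 0.0111) = 0.178, so δw = 6.92e+06.
Q = w + q: δQ = √(δw² + δq²) = √(4.79e+13 + 2.21e+11) = 6.94e+06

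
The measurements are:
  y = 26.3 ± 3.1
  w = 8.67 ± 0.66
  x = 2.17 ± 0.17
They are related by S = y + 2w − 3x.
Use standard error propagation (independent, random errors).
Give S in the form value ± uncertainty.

37.1 ± 3.41

Absolute uncertainties add in quadrature for a linear combination:
  (δy)² = 9.61;  (2·δw)² = 1.74;  (3·δx)² = 0.260
δS = √(11.6) = 3.41
S = 37.1.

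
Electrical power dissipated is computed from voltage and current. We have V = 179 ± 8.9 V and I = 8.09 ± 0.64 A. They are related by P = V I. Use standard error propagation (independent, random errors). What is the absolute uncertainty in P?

Each factor contributes (exponent × relative error)² to (δP/P)²:
  (1·δV/V)² = (1×0.0497)² = 0.00247;  (1·δI/I)² = (1×0.0791)² = 0.00626
δP/P = √(0.00873) = 0.0934
P = 1450 W, so δP = 0.0934 × 1450 = 135 W.

135 W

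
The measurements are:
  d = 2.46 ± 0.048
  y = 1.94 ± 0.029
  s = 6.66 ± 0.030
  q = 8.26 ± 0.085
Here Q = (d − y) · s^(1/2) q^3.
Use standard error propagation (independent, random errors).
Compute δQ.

Let u = d − y = 0.520. δu = √(δd² + δy²) = √(0.00230 + 0.000841) = 0.0561, so δu/u = 0.108.
Q is then a monomial in u, s, q:
δQ/Q = √((δu/u)² + (½·δs/s)² + (3·δq/q)²) = √(0.0116 + 5.07e-06 + 0.000953) = 0.112
Q = 756, so δQ = 0.112 × 756 = 84.9.

84.9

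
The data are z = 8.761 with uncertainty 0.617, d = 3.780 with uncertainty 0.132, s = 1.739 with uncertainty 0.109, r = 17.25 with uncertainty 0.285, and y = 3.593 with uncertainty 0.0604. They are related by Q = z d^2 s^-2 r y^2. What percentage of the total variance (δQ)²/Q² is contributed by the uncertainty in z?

18.4%

(δQ/Q)² = (1·δz/z)² + (2·δd/d)² + (-2·δs/s)² + (1·δr/r)² + (2·δy/y)²
  z term: (1×0.0704)² = 0.00496
  d term: (2×0.0349)² = 0.00488
  s term: (-2×0.0627)² = 0.0157
  r term: (1×0.0165)² = 0.000273
  y term: (2×0.0168)² = 0.00113
Total = 0.0270. Share from z = 0.00496/0.0270 = 0.184.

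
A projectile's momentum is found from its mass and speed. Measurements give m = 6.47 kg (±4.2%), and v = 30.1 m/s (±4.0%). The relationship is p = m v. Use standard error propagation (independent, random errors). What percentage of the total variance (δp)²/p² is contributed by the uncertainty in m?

(δp/p)² = (1·δm/m)² + (1·δv/v)²
  m term: (1×0.0420)² = 0.00176
  v term: (1×0.0400)² = 0.00160
Total = 0.00336. Share from m = 0.00176/0.00336 = 0.524.

52.4%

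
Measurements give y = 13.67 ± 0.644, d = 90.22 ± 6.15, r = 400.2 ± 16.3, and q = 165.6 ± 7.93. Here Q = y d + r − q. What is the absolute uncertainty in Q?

Let p = y·d = 1233. δp/p = √((1·δy/y)² + (1·δd/d)²) = √(0.00222 + 0.00465) = 0.0829, so δp = 102.
Q = p + r − q: δQ = √(δp² + δr² + δq²) = √(10400 + 266 + 62.9) = 104

104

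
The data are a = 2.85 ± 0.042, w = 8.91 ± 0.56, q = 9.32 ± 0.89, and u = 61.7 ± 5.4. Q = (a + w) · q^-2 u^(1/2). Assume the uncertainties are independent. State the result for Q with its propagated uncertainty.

Let h = a + w = 11.8. δh = √(δa² + δw²) = √(0.00176 + 0.314) = 0.562, so δh/h = 0.0478.
Q is then a monomial in h, q, u:
δQ/Q = √((δh/h)² + (-2·δq/q)² + (½·δu/u)²) = √(0.00228 + 0.0365 + 0.00191) = 0.202
Q = 1.06, so δQ = 0.202 × 1.06 = 0.214.

1.06 ± 0.214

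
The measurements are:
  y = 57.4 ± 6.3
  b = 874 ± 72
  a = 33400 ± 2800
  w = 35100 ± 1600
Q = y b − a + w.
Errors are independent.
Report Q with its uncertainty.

51900 ± 7600

Let p = y·b = 50200. δp/p = √((1·δy/y)² + (1·δb/b)²) = √(0.0120 + 0.00679) = 0.137, so δp = 6880.
Q = p − a + w: δQ = √(δp² + δa² + δw²) = √(4.74e+07 + 7.84e+06 + 2.56e+06) = 7600
Q = 51900.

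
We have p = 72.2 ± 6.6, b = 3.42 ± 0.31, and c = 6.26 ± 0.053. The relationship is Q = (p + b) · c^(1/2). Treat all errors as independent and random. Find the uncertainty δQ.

Let u = p + b = 75.6. δu = √(δp² + δb²) = √(43.6 + 0.0961) = 6.61, so δu/u = 0.0874.
Q is then a monomial in u, c:
δQ/Q = √((δu/u)² + (½·δc/c)²) = √(0.00763 + 1.79e-05) = 0.0875
Q = 189, so δQ = 0.0875 × 189 = 16.6.

16.6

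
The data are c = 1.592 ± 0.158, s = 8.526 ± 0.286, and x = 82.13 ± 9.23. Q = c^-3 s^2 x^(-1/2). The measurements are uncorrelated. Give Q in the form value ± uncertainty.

Products/powers → add relative errors in quadrature, weighted by exponent:
  (-3·δc/c)² = (-3×0.0992)² = 0.0886;  (2·δs/s)² = (2×0.0335)² = 0.00450;  (−½·δx/x)² = (-0.5×0.112)² = 0.00316
δQ/Q = √(0.0963) = 0.310
Q = 1.988, so δQ = 0.310 × 1.988 = 0.617.

1.988 ± 0.617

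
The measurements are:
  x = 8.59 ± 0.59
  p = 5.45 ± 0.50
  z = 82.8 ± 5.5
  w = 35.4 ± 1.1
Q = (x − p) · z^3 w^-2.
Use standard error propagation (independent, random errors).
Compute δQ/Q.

Let u = x − p = 3.14. δu = √(δx² + δp²) = √(0.348 + 0.250) = 0.773, so δu/u = 0.246.
Q is then a monomial in u, z, w:
δQ/Q = √((δu/u)² + (3·δz/z)² + (-2·δw/w)²) = √(0.0607 + 0.0397 + 0.00386) = 0.323

0.323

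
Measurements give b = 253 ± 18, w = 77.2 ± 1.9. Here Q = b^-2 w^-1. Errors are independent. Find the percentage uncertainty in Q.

Each factor contributes (exponent × relative error)² to (δQ/Q)²:
  (-2·δb/b)² = (-2×0.0711)² = 0.0202;  (-1·δw/w)² = (-1×0.0246)² = 0.000606
δQ/Q = √(0.0209) = 0.144

14.4%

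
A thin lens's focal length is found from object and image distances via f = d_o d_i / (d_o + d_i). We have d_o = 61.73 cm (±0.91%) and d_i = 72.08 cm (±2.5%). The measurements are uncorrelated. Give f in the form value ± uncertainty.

∂f/∂d_o = (d_i/(d_o+d_i))² = 0.290;  ∂f/∂d_i = (d_o/(d_o+d_i))² = 0.213
δf = √((∂f/∂d_o · δd_o)² + (∂f/∂d_i · δd_i)²) = √(0.0266 + 0.147) = 0.417 cm
f = 33.25 cm.

33.25 ± 0.417 cm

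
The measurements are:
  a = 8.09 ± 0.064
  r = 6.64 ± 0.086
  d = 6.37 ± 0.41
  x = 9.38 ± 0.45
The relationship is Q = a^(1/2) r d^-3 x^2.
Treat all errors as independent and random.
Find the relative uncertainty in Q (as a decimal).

Products/powers → add relative errors in quadrature, weighted by exponent:
  (½·δa/a)² = (0.5×0.00791)² = 1.56e-05;  (1·δr/r)² = (1×0.0130)² = 0.000168;  (-3·δd/d)² = (-3×0.0644)² = 0.0373;  (2·δx/x)² = (2×0.0480)² = 0.00921
δQ/Q = √(0.0467) = 0.216

0.216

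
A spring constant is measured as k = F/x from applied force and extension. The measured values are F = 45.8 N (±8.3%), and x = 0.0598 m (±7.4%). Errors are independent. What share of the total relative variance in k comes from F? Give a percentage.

(δk/k)² = (1·δF/F)² + (-1·δx/x)²
  F term: (1×0.0830)² = 0.00689
  x term: (-1×0.0740)² = 0.00548
Total = 0.0124. Share from F = 0.00689/0.0124 = 0.557.

55.7%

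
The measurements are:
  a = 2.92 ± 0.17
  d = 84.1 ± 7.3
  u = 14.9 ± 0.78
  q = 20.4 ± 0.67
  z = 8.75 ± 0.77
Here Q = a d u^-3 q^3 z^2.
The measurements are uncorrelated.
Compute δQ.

13300

Q is a product of powers, so relative uncertainties combine in quadrature:
  (1·δa/a)² = (1×0.0582)² = 0.00339;  (1·δd/d)² = (1×0.0868)² = 0.00753;  (-3·δu/u)² = (-3×0.0523)² = 0.0247;  (3·δq/q)² = (3×0.0328)² = 0.00971;  (2·δz/z)² = (2×0.0880)² = 0.0310
δQ/Q = √(0.0763) = 0.276
Q = 48300, so δQ = 0.276 × 48300 = 13300.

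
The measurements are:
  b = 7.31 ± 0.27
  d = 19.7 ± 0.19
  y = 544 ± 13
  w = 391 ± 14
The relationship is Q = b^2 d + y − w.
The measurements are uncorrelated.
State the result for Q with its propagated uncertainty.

1210 ± 80.7

Let p = b^2·d = 1050. δp/p = √((2·δb/b)² + (1·δd/d)²) = √(0.00546 + 9.3e-05) = 0.0745, so δp = 78.4.
Q = p + y − w: δQ = √(δp² + δy² + δw²) = √(6150 + 169 + 196) = 80.7
Q = 1210.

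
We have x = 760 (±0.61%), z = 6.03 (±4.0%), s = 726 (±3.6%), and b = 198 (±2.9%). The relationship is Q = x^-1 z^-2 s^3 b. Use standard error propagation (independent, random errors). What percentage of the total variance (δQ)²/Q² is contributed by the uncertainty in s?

(δQ/Q)² = (-1·δx/x)² + (-2·δz/z)² + (3·δs/s)² + (1·δb/b)²
  x term: (-1×0.00610)² = 3.72e-05
  z term: (-2×0.0400)² = 0.00640
  s term: (3×0.0360)² = 0.0117
  b term: (1×0.0290)² = 0.000841
Total = 0.0189. Share from s = 0.0117/0.0189 = 0.616.

61.6%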